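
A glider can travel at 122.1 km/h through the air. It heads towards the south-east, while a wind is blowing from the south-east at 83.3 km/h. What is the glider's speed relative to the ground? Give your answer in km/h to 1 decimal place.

38.8 km/h

Taking east as x and north as y: velocity relative to the air = (86.338, -86.338) km/h; the air relative to ground = (-58.902, 58.902) km/h.
Velocity relative to ground = (86.338, -86.338) + (-58.902, 58.902) = (27.436, -27.436) km/h.
Speed = |(27.436, -27.436)| = 38.800 km/h.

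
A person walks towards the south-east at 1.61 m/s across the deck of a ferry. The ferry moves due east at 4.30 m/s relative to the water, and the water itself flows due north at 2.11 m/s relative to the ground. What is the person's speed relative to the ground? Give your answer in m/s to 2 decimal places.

In east/north components (m/s): person relative to ferry = (1.138, -1.138); ferry relative to water = (4.300, 0.000); water relative to ground = (0.000, 2.110).
Sum = (5.438, 0.972) m/s.
Speed = |(5.438, 0.972)| = 5.525 m/s.

5.52 m/s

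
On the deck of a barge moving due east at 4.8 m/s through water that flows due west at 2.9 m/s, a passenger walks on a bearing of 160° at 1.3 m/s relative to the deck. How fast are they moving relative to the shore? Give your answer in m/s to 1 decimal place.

In east/north components (m/s): passenger relative to barge = (0.445, -1.222); barge relative to water = (4.800, 0.000); water relative to ground = (-2.900, 0.000).
Sum = (2.345, -1.222) m/s.
Speed = |(2.345, -1.222)| = 2.644 m/s.

2.6 m/s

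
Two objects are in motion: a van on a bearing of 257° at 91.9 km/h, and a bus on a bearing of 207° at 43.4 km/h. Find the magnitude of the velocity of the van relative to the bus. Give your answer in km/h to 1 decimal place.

72.1 km/h

Taking east as x and north as y: van velocity = (-89.545, -20.673) km/h; bus velocity = (-19.703, -38.670) km/h.
Velocity of van relative to bus = (-89.545, -20.673) − (-19.703, -38.670) = (-69.841, 17.997) km/h.
Magnitude = |(-69.841, 17.997)| = 72.123 km/h.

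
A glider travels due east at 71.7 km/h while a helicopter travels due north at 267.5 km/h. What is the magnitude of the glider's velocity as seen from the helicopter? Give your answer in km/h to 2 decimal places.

276.94 km/h

Taking east as x and north as y: glider velocity = (71.700, 0.000) km/h; helicopter velocity = (0.000, 267.500) km/h.
Velocity of glider relative to helicopter = (71.700, 0.000) − (0.000, 267.500) = (71.700, -267.500) km/h.
Magnitude = |(71.700, -267.500)| = 276.942 km/h.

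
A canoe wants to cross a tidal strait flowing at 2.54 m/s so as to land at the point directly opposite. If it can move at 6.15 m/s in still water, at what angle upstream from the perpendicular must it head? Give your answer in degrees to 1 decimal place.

24.4°

To cancel the current, the upstream component of the canoe's velocity must equal the flow: 6.15 sin θ = 2.54.
sin θ = 2.54 / 6.15 = 0.4130.
θ = arcsin(0.4130) = 24.394°.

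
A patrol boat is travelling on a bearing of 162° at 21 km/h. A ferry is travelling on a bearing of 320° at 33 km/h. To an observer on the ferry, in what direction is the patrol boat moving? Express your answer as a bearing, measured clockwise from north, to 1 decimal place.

148.5°

Taking east as x and north as y: patrol boat velocity = (6.489, -19.972) km/h; ferry velocity = (-21.212, 25.279) km/h.
Velocity of patrol boat relative to ferry = (6.489, -19.972) − (-21.212, 25.279) = (27.701, -45.252) km/h.
Bearing = atan2(27.70, -45.25) = 148.53° clockwise from north.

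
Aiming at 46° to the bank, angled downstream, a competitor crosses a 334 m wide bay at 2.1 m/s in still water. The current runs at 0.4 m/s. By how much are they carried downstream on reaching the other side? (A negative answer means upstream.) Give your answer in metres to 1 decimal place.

411.0 m

Perpendicular speed = 1.511 m/s; crossing time = 334 / 1.511 = 221.102 s.
Net downstream speed = 1.859 m/s.
Drift = 1.859 × 221.102 = 410.981 m (downstream).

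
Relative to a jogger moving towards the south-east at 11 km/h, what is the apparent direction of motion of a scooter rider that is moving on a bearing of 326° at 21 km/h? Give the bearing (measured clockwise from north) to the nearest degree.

Taking east as x and north as y: scooter rider velocity = (-11.743, 17.410) km/h; jogger velocity = (7.778, -7.778) km/h.
Velocity of scooter rider relative to jogger = (-11.743, 17.410) − (7.778, -7.778) = (-19.521, 25.188) km/h.
Bearing = atan2(-19.52, 25.19) = 322.22° clockwise from north.

322°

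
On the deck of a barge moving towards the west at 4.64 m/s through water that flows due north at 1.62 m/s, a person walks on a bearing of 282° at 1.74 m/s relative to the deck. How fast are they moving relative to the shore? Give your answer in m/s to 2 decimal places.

In east/north components (m/s): person relative to barge = (-1.702, 0.362); barge relative to water = (-4.640, 0.000); water relative to ground = (0.000, 1.620).
Sum = (-6.342, 1.982) m/s.
Speed = |(-6.342, 1.982)| = 6.644 m/s.

6.64 m/s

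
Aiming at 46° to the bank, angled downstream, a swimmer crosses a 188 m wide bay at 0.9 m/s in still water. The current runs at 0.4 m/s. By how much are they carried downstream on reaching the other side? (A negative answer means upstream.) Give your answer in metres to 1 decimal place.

Perpendicular speed = 0.647 m/s; crossing time = 188 / 0.647 = 290.390 s.
Net downstream speed = 1.025 m/s.
Drift = 1.025 × 290.390 = 297.705 m (downstream).

297.7 m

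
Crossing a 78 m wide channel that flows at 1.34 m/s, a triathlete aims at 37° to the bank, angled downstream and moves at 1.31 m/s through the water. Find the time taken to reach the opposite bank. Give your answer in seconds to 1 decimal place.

98.9 s

The component of the triathlete's velocity perpendicular to the bank is 1.31 × sin 37° = 0.788 m/s.
The current is parallel to the bank, so it does not affect the crossing time.
Time = 78 / 0.788 = 98.937 s.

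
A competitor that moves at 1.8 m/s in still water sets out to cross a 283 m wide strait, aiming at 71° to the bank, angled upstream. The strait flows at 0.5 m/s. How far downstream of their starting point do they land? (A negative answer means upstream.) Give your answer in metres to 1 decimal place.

-14.3 m

Perpendicular speed = 1.702 m/s; crossing time = 283 / 1.702 = 166.281 s.
Net downstream speed = -0.086 m/s.
Drift = -0.086 × 166.281 = -14.304 m (upstream).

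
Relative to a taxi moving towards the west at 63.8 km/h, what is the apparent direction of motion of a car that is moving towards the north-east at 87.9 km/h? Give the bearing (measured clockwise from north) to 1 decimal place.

063.7°

Taking east as x and north as y: car velocity = (62.155, 62.155) km/h; taxi velocity = (-63.800, 0.000) km/h.
Velocity of car relative to taxi = (62.155, 62.155) − (-63.800, 0.000) = (125.955, 62.155) km/h.
Bearing = atan2(125.95, 62.15) = 63.74° clockwise from north.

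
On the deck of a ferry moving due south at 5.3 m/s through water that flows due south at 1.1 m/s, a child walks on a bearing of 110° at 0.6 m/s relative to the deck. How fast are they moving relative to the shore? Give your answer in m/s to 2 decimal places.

In east/north components (m/s): child relative to ferry = (0.564, -0.205); ferry relative to water = (0.000, -5.300); water relative to ground = (0.000, -1.100).
Sum = (0.564, -6.605) m/s.
Speed = |(0.564, -6.605)| = 6.629 m/s.

6.63 m/s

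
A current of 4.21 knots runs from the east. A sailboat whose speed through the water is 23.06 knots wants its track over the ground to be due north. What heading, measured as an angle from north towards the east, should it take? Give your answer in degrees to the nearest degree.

11°

The current pushes perpendicular to the desired track; the heading must have a component into the current equal to 4.21 knots: 23.06 sin θ = 4.21.
sin θ = 0.1826, so θ = 10.519°.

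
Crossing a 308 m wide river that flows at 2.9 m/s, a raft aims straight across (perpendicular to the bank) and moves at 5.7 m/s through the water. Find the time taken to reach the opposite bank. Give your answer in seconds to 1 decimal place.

The component of the raft's velocity perpendicular to the bank is 5.7 m/s.
The current is parallel to the bank, so it does not affect the crossing time.
Time = 308 / 5.700 = 54.035 s.

54.0 s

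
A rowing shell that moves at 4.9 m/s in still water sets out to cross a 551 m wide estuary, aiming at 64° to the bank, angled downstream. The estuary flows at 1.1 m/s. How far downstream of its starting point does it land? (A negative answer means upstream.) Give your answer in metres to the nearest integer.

406 m

Perpendicular speed = 4.404 m/s; crossing time = 551 / 4.404 = 125.111 s.
Net downstream speed = 3.248 m/s.
Drift = 3.248 × 125.111 = 406.363 m (downstream).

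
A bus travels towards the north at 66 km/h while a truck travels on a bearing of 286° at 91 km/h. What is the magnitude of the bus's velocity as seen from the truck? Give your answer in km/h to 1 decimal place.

Taking east as x and north as y: bus velocity = (0.000, 66.000) km/h; truck velocity = (-87.475, 25.083) km/h.
Velocity of bus relative to truck = (0.000, 66.000) − (-87.475, 25.083) = (87.475, 40.917) km/h.
Magnitude = |(87.475, 40.917)| = 96.571 km/h.

96.6 km/h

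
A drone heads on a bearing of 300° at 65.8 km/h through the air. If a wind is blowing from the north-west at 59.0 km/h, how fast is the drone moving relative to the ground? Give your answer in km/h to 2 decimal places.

17.63 km/h

Taking east as x and north as y: velocity relative to the air = (-56.984, 32.900) km/h; the air relative to ground = (41.719, -41.719) km/h.
Velocity relative to ground = (-56.984, 32.900) + (41.719, -41.719) = (-15.265, -8.819) km/h.
Speed = |(-15.265, -8.819)| = 17.630 km/h.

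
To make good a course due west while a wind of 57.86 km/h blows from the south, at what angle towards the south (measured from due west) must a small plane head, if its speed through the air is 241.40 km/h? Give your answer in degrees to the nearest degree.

The wind pushes perpendicular to the desired track; the heading must have a component into the wind equal to 57.86 km/h: 241.40 sin θ = 57.86.
sin θ = 0.2397, so θ = 13.868°.

14°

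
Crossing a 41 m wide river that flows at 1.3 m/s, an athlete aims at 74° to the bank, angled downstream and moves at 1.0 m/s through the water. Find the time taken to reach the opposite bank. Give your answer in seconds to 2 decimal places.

The component of the athlete's velocity perpendicular to the bank is 1.0 × sin 74° = 0.961 m/s.
The current is parallel to the bank, so it does not affect the crossing time.
Time = 41 / 0.961 = 42.652 s.

42.65 s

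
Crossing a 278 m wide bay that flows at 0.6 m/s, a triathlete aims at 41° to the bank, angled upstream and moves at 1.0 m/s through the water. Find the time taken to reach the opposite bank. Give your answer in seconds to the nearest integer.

The component of the triathlete's velocity perpendicular to the bank is 1.0 × sin 41° = 0.656 m/s.
The flow acts along the bank and has no component across it.
Time = 278 / 0.656 = 423.742 s.

424 s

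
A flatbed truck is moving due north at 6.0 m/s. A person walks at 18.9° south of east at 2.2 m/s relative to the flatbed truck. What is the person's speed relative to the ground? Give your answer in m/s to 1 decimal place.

Taking east as x and north as y: flatbed truck velocity = (0.000, 6.000) m/s; person velocity relative to flatbed truck = (2.081, -0.713) m/s.
Velocity relative to ground = (0.000, 6.000) + (2.081, -0.713) = (2.081, 5.287) m/s.
Speed = |(2.081, 5.287)| = 5.682 m/s.

5.7 m/s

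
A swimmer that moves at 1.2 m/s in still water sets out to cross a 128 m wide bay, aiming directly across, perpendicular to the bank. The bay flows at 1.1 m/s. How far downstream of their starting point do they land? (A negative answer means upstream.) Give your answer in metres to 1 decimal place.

Perpendicular speed = 1.200 m/s; crossing time = 128 / 1.200 = 106.667 s.
Net downstream speed = 1.100 m/s.
Drift = 1.100 × 106.667 = 117.333 m (downstream).

117.3 m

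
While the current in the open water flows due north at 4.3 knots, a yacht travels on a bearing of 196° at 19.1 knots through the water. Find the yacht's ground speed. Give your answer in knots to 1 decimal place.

15.0 knots

Taking east as x and north as y: velocity relative to the water = (-5.265, -18.360) knots; the water relative to ground = (0.000, 4.300) knots.
Velocity relative to ground = (-5.265, -18.360) + (0.000, 4.300) = (-5.265, -14.060) knots.
Speed = |(-5.265, -14.060)| = 15.013 knots.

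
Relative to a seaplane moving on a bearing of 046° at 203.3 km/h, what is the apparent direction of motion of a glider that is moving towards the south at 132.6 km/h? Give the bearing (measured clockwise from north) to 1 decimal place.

208.1°

Taking east as x and north as y: glider velocity = (0.000, -132.600) km/h; seaplane velocity = (146.242, 141.224) km/h.
Velocity of glider relative to seaplane = (0.000, -132.600) − (146.242, 141.224) = (-146.242, -273.824) km/h.
Bearing = atan2(-146.24, -273.82) = 208.11° clockwise from north.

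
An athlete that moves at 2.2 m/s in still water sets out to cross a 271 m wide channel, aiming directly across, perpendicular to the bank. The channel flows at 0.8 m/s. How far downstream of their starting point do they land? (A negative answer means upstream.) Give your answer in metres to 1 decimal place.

Perpendicular speed = 2.200 m/s; crossing time = 271 / 2.200 = 123.182 s.
Net downstream speed = 0.800 m/s.
Drift = 0.800 × 123.182 = 98.545 m (downstream).

98.5 m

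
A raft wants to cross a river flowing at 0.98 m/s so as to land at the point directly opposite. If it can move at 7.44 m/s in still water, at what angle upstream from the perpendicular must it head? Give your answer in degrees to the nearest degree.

To cancel the current, the upstream component of the raft's velocity must equal the flow: 7.44 sin θ = 0.98.
sin θ = 0.98 / 7.44 = 0.1317.
θ = arcsin(0.1317) = 7.569°.

8°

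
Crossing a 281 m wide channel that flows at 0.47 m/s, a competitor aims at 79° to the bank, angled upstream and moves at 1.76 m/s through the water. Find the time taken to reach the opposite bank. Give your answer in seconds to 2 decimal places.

The component of the competitor's velocity perpendicular to the bank is 1.76 × sin 79° = 1.728 m/s.
The current is parallel to the bank, so it does not affect the crossing time.
Time = 281 / 1.728 = 162.647 s.

162.65 s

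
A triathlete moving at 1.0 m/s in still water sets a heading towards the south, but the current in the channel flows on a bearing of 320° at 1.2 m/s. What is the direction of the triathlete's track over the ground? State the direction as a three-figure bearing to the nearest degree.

264°

Taking east as x and north as y: velocity relative to the water = (0.000, -1.000) m/s; the water relative to ground = (-0.771, 0.919) m/s.
Velocity relative to ground = (0.000, -1.000) + (-0.771, 0.919) = (-0.771, -0.081) m/s.
Bearing = atan2(-0.77, -0.08) = 264.02° clockwise from north.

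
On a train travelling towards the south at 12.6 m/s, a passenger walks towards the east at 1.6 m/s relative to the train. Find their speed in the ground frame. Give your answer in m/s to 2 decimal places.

12.70 m/s

Taking east as x and north as y: train velocity = (0.000, -12.600) m/s; passenger velocity relative to train = (1.600, 0.000) m/s.
Velocity relative to ground = (0.000, -12.600) + (1.600, 0.000) = (1.600, -12.600) m/s.
Speed = |(1.600, -12.600)| = 12.701 m/s.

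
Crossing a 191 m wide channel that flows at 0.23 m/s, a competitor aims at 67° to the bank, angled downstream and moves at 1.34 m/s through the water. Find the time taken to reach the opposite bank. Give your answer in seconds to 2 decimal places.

154.85 s

The component of the competitor's velocity perpendicular to the bank is 1.34 × sin 67° = 1.233 m/s.
The flow acts along the bank and has no component across it.
Time = 191 / 1.233 = 154.847 s.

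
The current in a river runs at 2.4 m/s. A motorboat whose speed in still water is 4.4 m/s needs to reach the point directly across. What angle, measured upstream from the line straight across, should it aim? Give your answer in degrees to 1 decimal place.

To cancel the current, the upstream component of the motorboat's velocity must equal the flow: 4.4 sin θ = 2.4.
sin θ = 2.4 / 4.4 = 0.5455.
θ = arcsin(0.5455) = 33.056°.

33.1°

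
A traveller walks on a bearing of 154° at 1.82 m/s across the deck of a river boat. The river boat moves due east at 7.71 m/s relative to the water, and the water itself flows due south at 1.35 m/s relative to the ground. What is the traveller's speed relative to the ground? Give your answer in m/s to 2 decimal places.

9.02 m/s

In east/north components (m/s): traveller relative to river boat = (0.798, -1.636); river boat relative to water = (7.710, 0.000); water relative to ground = (0.000, -1.350).
Sum = (8.508, -2.986) m/s.
Speed = |(8.508, -2.986)| = 9.017 m/s.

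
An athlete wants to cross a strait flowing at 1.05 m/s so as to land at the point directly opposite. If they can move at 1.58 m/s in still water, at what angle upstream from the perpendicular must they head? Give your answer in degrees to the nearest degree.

To cancel the current, the upstream component of the athlete's velocity must equal the flow: 1.58 sin θ = 1.05.
sin θ = 1.05 / 1.58 = 0.6646.
θ = arcsin(0.6646) = 41.648°.

42°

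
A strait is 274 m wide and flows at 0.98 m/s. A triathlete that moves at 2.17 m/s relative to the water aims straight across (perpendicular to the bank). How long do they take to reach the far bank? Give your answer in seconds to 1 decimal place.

The component of the triathlete's velocity perpendicular to the bank is 2.17 m/s.
Only the cross-stream component determines the crossing time; the current contributes nothing perpendicular to the bank.
Time = 274 / 2.170 = 126.267 s.

126.3 s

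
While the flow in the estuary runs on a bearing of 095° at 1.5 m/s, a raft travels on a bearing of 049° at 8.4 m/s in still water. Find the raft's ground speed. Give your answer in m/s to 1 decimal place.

Taking east as x and north as y: velocity relative to the water = (6.340, 5.511) m/s; the water relative to ground = (1.494, -0.131) m/s.
Velocity relative to ground = (6.340, 5.511) + (1.494, -0.131) = (7.834, 5.380) m/s.
Speed = |(7.834, 5.380)| = 9.503 m/s.

9.5 m/s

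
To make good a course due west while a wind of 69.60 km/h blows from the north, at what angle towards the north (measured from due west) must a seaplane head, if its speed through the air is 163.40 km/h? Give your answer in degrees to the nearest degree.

25°

The wind pushes perpendicular to the desired track; the heading must have a component into the wind equal to 69.60 km/h: 163.40 sin θ = 69.60.
sin θ = 0.4259, so θ = 25.211°.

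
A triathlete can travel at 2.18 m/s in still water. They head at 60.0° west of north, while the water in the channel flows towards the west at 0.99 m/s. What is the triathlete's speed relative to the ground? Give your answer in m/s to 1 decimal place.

Taking east as x and north as y: velocity relative to the water = (-1.888, 1.090) m/s; the water relative to ground = (-0.990, 0.000) m/s.
Velocity relative to ground = (-1.888, 1.090) + (-0.990, 0.000) = (-2.878, 1.090) m/s.
Speed = |(-2.878, 1.090)| = 3.077 m/s.

3.1 m/s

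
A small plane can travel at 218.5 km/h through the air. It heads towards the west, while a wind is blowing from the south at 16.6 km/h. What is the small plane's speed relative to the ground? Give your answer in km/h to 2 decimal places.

219.13 km/h

Taking east as x and north as y: velocity relative to the air = (-218.500, 0.000) km/h; the air relative to ground = (0.000, 16.600) km/h.
Velocity relative to ground = (-218.500, 0.000) + (0.000, 16.600) = (-218.500, 16.600) km/h.
Speed = |(-218.500, 16.600)| = 219.130 km/h.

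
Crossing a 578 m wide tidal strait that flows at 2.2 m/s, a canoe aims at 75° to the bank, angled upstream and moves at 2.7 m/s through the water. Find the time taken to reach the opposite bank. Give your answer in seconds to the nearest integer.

The component of the canoe's velocity perpendicular to the bank is 2.7 × sin 75° = 2.608 m/s.
Only the cross-stream component determines the crossing time; the current contributes nothing perpendicular to the bank.
Time = 578 / 2.608 = 221.626 s.

222 s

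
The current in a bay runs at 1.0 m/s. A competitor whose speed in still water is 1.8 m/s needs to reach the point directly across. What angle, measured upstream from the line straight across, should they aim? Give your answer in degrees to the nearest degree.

To cancel the current, the upstream component of the competitor's velocity must equal the flow: 1.8 sin θ = 1.0.
sin θ = 1.0 / 1.8 = 0.5556.
θ = arcsin(0.5556) = 33.749°.

34°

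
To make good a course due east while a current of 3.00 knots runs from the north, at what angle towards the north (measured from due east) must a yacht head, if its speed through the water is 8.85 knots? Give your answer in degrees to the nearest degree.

The current pushes perpendicular to the desired track; the heading must have a component into the current equal to 3.00 knots: 8.85 sin θ = 3.00.
sin θ = 0.3390, so θ = 19.815°.

20°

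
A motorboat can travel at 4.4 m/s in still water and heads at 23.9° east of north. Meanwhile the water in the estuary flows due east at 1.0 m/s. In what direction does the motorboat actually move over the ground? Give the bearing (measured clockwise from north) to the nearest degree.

Taking east as x and north as y: velocity relative to the water = (1.783, 4.023) m/s; the water relative to ground = (1.000, 0.000) m/s.
Velocity relative to ground = (1.783, 4.023) + (1.000, 0.000) = (2.783, 4.023) m/s.
Bearing = atan2(2.78, 4.02) = 34.67° clockwise from north.

035°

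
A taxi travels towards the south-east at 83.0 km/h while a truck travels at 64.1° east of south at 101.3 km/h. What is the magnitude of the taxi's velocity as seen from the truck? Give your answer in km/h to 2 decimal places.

35.51 km/h

Taking east as x and north as y: taxi velocity = (58.690, -58.690) km/h; truck velocity = (91.125, -44.248) km/h.
Velocity of taxi relative to truck = (58.690, -58.690) − (91.125, -44.248) = (-32.435, -14.442) km/h.
Magnitude = |(-32.435, -14.442)| = 35.505 km/h.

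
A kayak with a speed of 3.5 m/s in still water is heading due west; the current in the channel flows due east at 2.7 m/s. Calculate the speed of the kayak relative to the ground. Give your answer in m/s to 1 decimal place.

Taking east as x and north as y: velocity relative to the water = (-3.500, 0.000) m/s; the water relative to ground = (2.700, 0.000) m/s.
Velocity relative to ground = (-3.500, 0.000) + (2.700, 0.000) = (-0.800, 0.000) m/s.
Speed = |(-0.800, 0.000)| = 0.800 m/s.

0.8 m/s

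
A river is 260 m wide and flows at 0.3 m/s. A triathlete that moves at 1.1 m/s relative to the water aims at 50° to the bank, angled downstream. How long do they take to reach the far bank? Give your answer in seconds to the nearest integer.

309 s

The component of the triathlete's velocity perpendicular to the bank is 1.1 × sin 50° = 0.843 m/s.
The flow acts along the bank and has no component across it.
Time = 260 / 0.843 = 308.551 s.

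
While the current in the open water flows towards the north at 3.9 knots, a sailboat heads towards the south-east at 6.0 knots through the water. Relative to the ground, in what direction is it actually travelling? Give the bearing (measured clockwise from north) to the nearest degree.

095°

Taking east as x and north as y: velocity relative to the water = (4.243, -4.243) knots; the water relative to ground = (0.000, 3.900) knots.
Velocity relative to ground = (4.243, -4.243) + (0.000, 3.900) = (4.243, -0.343) knots.
Bearing = atan2(4.24, -0.34) = 94.62° clockwise from north.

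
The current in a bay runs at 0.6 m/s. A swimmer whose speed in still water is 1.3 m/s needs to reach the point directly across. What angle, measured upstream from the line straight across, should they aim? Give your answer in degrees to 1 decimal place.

27.5°

To cancel the current, the upstream component of the swimmer's velocity must equal the flow: 1.3 sin θ = 0.6.
sin θ = 0.6 / 1.3 = 0.4615.
θ = arcsin(0.4615) = 27.486°.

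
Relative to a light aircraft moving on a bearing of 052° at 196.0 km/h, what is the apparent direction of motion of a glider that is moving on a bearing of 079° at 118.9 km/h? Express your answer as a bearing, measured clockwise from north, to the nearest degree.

201°

Taking east as x and north as y: glider velocity = (116.715, 22.687) km/h; light aircraft velocity = (154.450, 120.670) km/h.
Velocity of glider relative to light aircraft = (116.715, 22.687) − (154.450, 120.670) = (-37.735, -97.982) km/h.
Bearing = atan2(-37.73, -97.98) = 201.06° clockwise from north.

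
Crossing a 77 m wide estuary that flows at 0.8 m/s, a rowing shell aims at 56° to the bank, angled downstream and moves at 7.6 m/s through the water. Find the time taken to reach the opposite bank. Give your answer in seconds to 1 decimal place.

The component of the rowing shell's velocity perpendicular to the bank is 7.6 × sin 56° = 6.301 m/s.
Only the cross-stream component determines the crossing time; the current contributes nothing perpendicular to the bank.
Time = 77 / 6.301 = 12.221 s.

12.2 s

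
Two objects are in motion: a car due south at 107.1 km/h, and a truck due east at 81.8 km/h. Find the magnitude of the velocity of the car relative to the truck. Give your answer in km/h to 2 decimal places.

Taking east as x and north as y: car velocity = (0.000, -107.100) km/h; truck velocity = (81.800, 0.000) km/h.
Velocity of car relative to truck = (0.000, -107.100) − (81.800, 0.000) = (-81.800, -107.100) km/h.
Magnitude = |(-81.800, -107.100)| = 134.765 km/h.

134.77 km/h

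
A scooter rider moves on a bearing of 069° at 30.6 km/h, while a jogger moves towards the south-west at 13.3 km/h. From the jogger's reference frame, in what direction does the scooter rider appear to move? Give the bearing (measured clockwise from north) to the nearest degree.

062°

Taking east as x and north as y: scooter rider velocity = (28.568, 10.966) km/h; jogger velocity = (-9.405, -9.405) km/h.
Velocity of scooter rider relative to jogger = (28.568, 10.966) − (-9.405, -9.405) = (37.972, 20.371) km/h.
Bearing = atan2(37.97, 20.37) = 61.79° clockwise from north.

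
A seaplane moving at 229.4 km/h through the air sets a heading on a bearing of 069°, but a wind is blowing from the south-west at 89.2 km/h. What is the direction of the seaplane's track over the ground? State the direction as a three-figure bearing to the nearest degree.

062°

Taking east as x and north as y: velocity relative to the air = (214.163, 82.210) km/h; the air relative to ground = (63.074, 63.074) km/h.
Velocity relative to ground = (214.163, 82.210) + (63.074, 63.074) = (277.237, 145.284) km/h.
Bearing = atan2(277.24, 145.28) = 62.34° clockwise from north.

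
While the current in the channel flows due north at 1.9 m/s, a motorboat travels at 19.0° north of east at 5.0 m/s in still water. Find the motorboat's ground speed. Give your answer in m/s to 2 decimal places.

5.90 m/s

Taking east as x and north as y: velocity relative to the water = (4.728, 1.628) m/s; the water relative to ground = (0.000, 1.900) m/s.
Velocity relative to ground = (4.728, 1.628) + (0.000, 1.900) = (4.728, 3.528) m/s.
Speed = |(4.728, 3.528)| = 5.899 m/s.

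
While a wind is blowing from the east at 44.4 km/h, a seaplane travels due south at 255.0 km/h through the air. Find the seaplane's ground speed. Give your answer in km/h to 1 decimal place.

258.8 km/h

Taking east as x and north as y: velocity relative to the air = (0.000, -255.000) km/h; the air relative to ground = (-44.400, 0.000) km/h.
Velocity relative to ground = (0.000, -255.000) + (-44.400, 0.000) = (-44.400, -255.000) km/h.
Speed = |(-44.400, -255.000)| = 258.837 km/h.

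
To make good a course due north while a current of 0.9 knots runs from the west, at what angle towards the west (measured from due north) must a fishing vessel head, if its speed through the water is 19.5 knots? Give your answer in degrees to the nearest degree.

The current pushes perpendicular to the desired track; the heading must have a component into the current equal to 0.9 knots: 19.5 sin θ = 0.9.
sin θ = 0.0462, so θ = 2.645°.

3°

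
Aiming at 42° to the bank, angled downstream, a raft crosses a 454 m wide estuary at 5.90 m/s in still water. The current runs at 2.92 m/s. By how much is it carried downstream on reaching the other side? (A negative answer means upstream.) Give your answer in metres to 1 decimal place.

Perpendicular speed = 3.948 m/s; crossing time = 454 / 3.948 = 114.999 s.
Net downstream speed = 7.305 m/s.
Drift = 7.305 × 114.999 = 840.014 m (downstream).

840.0 m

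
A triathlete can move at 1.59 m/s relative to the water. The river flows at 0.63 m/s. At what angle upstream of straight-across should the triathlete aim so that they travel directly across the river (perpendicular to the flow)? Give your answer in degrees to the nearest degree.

23°

To cancel the current, the upstream component of the triathlete's velocity must equal the flow: 1.59 sin θ = 0.63.
sin θ = 0.63 / 1.59 = 0.3962.
θ = arcsin(0.3962) = 23.342°.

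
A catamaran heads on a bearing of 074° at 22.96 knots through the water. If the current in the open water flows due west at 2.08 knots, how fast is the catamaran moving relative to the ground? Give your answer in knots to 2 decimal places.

20.97 knots

Taking east as x and north as y: velocity relative to the water = (22.071, 6.329) knots; the water relative to ground = (-2.080, 0.000) knots.
Velocity relative to ground = (22.071, 6.329) + (-2.080, 0.000) = (19.991, 6.329) knots.
Speed = |(19.991, 6.329)| = 20.968 knots.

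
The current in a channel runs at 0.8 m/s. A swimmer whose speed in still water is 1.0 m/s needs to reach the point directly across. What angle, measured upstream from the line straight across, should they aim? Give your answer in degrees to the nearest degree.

To cancel the current, the upstream component of the swimmer's velocity must equal the flow: 1.0 sin θ = 0.8.
sin θ = 0.8 / 1.0 = 0.8000.
θ = arcsin(0.8000) = 53.130°.

53°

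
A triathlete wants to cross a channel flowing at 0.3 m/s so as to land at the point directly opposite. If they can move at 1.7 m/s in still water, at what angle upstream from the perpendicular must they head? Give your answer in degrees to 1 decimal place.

10.2°

To cancel the current, the upstream component of the triathlete's velocity must equal the flow: 1.7 sin θ = 0.3.
sin θ = 0.3 / 1.7 = 0.1765.
θ = arcsin(0.1765) = 10.164°.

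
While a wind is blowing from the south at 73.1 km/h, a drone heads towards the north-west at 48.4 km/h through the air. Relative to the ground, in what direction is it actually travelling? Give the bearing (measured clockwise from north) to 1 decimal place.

342.3°

Taking east as x and north as y: velocity relative to the air = (-34.224, 34.224) km/h; the air relative to ground = (0.000, 73.100) km/h.
Velocity relative to ground = (-34.224, 34.224) + (0.000, 73.100) = (-34.224, 107.324) km/h.
Bearing = atan2(-34.22, 107.32) = 342.31° clockwise from north.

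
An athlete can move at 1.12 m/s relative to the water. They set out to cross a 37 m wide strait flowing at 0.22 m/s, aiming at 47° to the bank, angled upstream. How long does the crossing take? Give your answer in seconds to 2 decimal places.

45.17 s

The component of the athlete's velocity perpendicular to the bank is 1.12 × sin 47° = 0.819 m/s.
The current is parallel to the bank, so it does not affect the crossing time.
Time = 37 / 0.819 = 45.171 s.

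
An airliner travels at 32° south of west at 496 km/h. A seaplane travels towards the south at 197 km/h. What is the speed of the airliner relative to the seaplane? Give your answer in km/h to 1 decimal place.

Taking east as x and north as y: airliner velocity = (-420.632, -262.840) km/h; seaplane velocity = (0.000, -197.000) km/h.
Velocity of airliner relative to seaplane = (-420.632, -262.840) − (0.000, -197.000) = (-420.632, -65.840) km/h.
Magnitude = |(-420.632, -65.840)| = 425.754 km/h.

425.8 km/h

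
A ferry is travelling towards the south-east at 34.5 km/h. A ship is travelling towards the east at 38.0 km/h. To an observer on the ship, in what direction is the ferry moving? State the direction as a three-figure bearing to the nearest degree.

Taking east as x and north as y: ferry velocity = (24.395, -24.395) km/h; ship velocity = (38.000, 0.000) km/h.
Velocity of ferry relative to ship = (24.395, -24.395) − (38.000, 0.000) = (-13.605, -24.395) km/h.
Bearing = atan2(-13.60, -24.40) = 209.15° clockwise from north.

209°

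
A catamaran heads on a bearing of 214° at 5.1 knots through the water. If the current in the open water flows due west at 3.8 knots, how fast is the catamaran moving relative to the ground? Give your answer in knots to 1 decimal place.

7.9 knots

Taking east as x and north as y: velocity relative to the water = (-2.852, -4.228) knots; the water relative to ground = (-3.800, 0.000) knots.
Velocity relative to ground = (-2.852, -4.228) + (-3.800, 0.000) = (-6.652, -4.228) knots.
Speed = |(-6.652, -4.228)| = 7.882 knots.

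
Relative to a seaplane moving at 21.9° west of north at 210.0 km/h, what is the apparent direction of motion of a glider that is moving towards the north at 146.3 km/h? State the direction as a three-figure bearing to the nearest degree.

Taking east as x and north as y: glider velocity = (0.000, 146.300) km/h; seaplane velocity = (-78.327, 194.846) km/h.
Velocity of glider relative to seaplane = (0.000, 146.300) − (-78.327, 194.846) = (78.327, -48.546) km/h.
Bearing = atan2(78.33, -48.55) = 121.79° clockwise from north.

122°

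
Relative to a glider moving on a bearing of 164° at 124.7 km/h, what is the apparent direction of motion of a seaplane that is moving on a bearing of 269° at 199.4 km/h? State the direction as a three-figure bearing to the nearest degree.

Taking east as x and north as y: seaplane velocity = (-199.370, -3.480) km/h; glider velocity = (34.372, -119.869) km/h.
Velocity of seaplane relative to glider = (-199.370, -3.480) − (34.372, -119.869) = (-233.742, 116.389) km/h.
Bearing = atan2(-233.74, 116.39) = 296.47° clockwise from north.

296°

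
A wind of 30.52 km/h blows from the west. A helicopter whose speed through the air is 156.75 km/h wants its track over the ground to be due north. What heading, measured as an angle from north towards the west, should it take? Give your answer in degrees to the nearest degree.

The wind pushes perpendicular to the desired track; the heading must have a component into the wind equal to 30.52 km/h: 156.75 sin θ = 30.52.
sin θ = 0.1947, so θ = 11.227°.

11°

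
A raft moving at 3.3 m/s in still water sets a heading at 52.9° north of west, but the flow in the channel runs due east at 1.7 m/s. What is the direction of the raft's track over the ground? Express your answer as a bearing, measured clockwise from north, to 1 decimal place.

Taking east as x and north as y: velocity relative to the water = (-1.991, 2.632) m/s; the water relative to ground = (1.700, 0.000) m/s.
Velocity relative to ground = (-1.991, 2.632) + (1.700, 0.000) = (-0.291, 2.632) m/s.
Bearing = atan2(-0.29, 2.63) = 353.70° clockwise from north.

353.7°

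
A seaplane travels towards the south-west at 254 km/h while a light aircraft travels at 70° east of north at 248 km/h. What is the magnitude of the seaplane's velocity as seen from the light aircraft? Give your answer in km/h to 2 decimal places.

490.10 km/h

Taking east as x and north as y: seaplane velocity = (-179.605, -179.605) km/h; light aircraft velocity = (233.044, 84.821) km/h.
Velocity of seaplane relative to light aircraft = (-179.605, -179.605) − (233.044, 84.821) = (-412.649, -264.426) km/h.
Magnitude = |(-412.649, -264.426)| = 490.102 km/h.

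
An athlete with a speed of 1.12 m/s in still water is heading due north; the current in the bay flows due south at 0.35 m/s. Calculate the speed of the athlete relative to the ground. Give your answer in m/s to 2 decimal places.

0.77 m/s

Taking east as x and north as y: velocity relative to the water = (0.000, 1.120) m/s; the water relative to ground = (0.000, -0.350) m/s.
Velocity relative to ground = (0.000, 1.120) + (0.000, -0.350) = (0.000, 0.770) m/s.
Speed = |(0.000, 0.770)| = 0.770 m/s.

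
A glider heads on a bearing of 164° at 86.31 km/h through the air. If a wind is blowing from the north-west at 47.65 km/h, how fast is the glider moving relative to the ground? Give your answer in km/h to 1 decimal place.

Taking east as x and north as y: velocity relative to the air = (23.790, -82.966) km/h; the air relative to ground = (33.694, -33.694) km/h.
Velocity relative to ground = (23.790, -82.966) + (33.694, -33.694) = (57.484, -116.660) km/h.
Speed = |(57.484, -116.660)| = 130.054 km/h.

130.1 km/h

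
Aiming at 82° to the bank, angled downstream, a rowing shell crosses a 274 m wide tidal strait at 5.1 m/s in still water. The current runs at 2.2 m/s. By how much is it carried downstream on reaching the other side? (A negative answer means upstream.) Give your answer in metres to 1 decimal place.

157.9 m

Perpendicular speed = 5.050 m/s; crossing time = 274 / 5.050 = 54.253 s.
Net downstream speed = 2.910 m/s.
Drift = 2.910 × 54.253 = 157.866 m (downstream).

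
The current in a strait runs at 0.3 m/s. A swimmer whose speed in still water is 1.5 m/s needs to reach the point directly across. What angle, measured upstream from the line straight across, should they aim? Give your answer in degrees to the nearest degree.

12°

To cancel the current, the upstream component of the swimmer's velocity must equal the flow: 1.5 sin θ = 0.3.
sin θ = 0.3 / 1.5 = 0.2000.
θ = arcsin(0.2000) = 11.537°.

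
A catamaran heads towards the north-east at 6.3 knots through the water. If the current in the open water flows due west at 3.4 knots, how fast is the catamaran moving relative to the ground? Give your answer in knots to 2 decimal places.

Taking east as x and north as y: velocity relative to the water = (4.455, 4.455) knots; the water relative to ground = (-3.400, 0.000) knots.
Velocity relative to ground = (4.455, 4.455) + (-3.400, 0.000) = (1.055, 4.455) knots.
Speed = |(1.055, 4.455)| = 4.578 knots.

4.58 knots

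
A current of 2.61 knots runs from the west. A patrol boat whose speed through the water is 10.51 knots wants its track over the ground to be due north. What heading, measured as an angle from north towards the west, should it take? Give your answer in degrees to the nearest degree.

The current pushes perpendicular to the desired track; the heading must have a component into the current equal to 2.61 knots: 10.51 sin θ = 2.61.
sin θ = 0.2483, so θ = 14.379°.

14°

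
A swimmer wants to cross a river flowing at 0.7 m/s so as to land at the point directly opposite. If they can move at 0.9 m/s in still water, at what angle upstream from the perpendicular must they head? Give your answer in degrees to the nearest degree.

51°

To cancel the current, the upstream component of the swimmer's velocity must equal the flow: 0.9 sin θ = 0.7.
sin θ = 0.7 / 0.9 = 0.7778.
θ = arcsin(0.7778) = 51.058°.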